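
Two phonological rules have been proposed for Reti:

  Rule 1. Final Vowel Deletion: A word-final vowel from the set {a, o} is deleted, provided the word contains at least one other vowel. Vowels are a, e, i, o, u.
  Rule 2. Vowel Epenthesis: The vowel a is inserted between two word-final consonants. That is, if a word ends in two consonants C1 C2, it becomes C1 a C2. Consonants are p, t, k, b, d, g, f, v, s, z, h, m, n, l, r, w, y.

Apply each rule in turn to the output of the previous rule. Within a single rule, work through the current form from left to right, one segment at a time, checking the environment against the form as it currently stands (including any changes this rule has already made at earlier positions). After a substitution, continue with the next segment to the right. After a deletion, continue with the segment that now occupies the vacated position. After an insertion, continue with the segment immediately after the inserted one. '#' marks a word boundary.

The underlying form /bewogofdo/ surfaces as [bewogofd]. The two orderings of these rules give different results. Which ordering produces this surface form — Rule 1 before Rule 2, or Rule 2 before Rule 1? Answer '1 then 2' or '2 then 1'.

2 then 1

Order 1 then 2:
  1 Final Vowel Deletion: [bewogofdo] → [bewogofd]
  2 Vowel Epenthesis: [bewogofd] → [bewogofad]
  result: [bewogofad]
Order 2 then 1:
  2 Vowel Epenthesis: no change — [bewogofdo]
  1 Final Vowel Deletion: [bewogofdo] → [bewogofd]
  result: [bewogofd]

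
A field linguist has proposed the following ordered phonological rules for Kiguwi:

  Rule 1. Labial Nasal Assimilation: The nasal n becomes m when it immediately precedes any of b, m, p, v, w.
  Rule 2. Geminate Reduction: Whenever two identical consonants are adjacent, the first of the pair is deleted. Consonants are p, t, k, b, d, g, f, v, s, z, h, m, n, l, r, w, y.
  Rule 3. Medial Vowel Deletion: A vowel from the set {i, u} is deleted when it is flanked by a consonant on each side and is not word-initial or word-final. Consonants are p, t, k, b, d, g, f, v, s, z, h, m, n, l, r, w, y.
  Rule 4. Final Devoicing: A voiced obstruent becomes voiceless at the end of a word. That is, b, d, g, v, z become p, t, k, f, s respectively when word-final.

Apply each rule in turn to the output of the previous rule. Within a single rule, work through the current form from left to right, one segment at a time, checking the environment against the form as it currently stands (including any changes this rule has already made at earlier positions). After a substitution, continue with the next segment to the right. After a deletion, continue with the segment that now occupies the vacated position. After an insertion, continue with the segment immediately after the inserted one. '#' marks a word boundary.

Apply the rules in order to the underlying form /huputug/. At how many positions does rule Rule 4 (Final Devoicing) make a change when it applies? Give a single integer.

1

Rule 1 Labial Nasal Assimilation: no change — [huputug]
Rule 2 Geminate Reduction: no change — [huputug]
Rule 3 Medial Vowel Deletion: [huputug] → [hptg]
Rule 4 Final Devoicing: [hptg] → [hptk]
Rule Rule 4 changed 1 position(s).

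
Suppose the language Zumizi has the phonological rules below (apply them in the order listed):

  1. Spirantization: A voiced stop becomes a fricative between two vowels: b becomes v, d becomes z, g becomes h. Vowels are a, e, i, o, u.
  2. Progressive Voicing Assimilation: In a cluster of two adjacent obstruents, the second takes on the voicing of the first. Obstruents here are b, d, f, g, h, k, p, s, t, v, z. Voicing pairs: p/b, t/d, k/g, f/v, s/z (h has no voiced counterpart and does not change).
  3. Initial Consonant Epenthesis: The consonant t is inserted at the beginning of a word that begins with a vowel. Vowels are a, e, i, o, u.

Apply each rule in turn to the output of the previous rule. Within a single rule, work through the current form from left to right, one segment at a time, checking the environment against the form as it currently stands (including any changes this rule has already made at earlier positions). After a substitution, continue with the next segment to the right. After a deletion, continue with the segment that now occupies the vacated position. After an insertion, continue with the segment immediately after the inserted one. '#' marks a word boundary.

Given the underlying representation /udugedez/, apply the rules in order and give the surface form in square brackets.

[tuzuhezez]

1 Spirantization: [udugedez] → [uzuhezez]
2 Progressive Voicing Assimilation: no change — [uzuhezez]
3 Initial Consonant Epenthesis: [uzuhezez] → [tuzuhezez]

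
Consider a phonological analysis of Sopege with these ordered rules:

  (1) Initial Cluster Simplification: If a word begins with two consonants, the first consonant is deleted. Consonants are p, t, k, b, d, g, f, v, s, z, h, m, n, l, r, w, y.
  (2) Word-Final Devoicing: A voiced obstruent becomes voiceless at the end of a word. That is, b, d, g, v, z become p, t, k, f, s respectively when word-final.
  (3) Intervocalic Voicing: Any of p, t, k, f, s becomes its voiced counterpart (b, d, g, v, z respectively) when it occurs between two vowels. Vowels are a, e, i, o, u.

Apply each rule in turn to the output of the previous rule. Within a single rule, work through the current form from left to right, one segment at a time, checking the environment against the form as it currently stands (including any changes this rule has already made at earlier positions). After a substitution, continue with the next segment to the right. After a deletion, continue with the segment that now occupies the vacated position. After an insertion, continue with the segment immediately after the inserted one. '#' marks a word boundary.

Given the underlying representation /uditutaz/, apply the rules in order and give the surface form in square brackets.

[udidudas]

(1) Initial Cluster Simplification: no change — [uditutaz]
(2) Word-Final Devoicing: [uditutaz] → [uditutas]
(3) Intervocalic Voicing: [uditutas] → [udidudas]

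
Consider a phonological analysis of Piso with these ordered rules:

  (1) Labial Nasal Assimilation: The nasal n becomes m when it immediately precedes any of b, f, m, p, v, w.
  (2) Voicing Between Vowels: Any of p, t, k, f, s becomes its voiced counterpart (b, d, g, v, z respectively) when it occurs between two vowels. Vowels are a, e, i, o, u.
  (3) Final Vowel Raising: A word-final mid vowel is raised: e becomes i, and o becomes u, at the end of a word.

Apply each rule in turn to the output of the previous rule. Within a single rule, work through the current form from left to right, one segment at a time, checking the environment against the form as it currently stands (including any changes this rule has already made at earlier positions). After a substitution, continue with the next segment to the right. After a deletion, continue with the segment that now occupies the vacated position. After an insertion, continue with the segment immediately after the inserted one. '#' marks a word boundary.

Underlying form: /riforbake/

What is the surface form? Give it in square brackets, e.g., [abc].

[rivorbagi]

(1) Labial Nasal Assimilation: no change — [riforbake]
(2) Voicing Between Vowels: [riforbake] → [rivorbage]
(3) Final Vowel Raising: [rivorbage] → [rivorbagi]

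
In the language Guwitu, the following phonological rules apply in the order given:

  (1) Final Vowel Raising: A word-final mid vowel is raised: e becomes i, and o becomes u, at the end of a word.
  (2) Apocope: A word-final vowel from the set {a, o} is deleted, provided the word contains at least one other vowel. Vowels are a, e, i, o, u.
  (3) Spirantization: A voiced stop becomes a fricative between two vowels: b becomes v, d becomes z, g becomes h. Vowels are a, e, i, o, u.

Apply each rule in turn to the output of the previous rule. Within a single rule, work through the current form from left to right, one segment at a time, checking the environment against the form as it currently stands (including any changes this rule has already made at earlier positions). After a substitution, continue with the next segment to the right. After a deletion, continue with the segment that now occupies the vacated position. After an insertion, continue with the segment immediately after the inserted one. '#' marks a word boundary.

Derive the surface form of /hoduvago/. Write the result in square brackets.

[hozuvahu]

(1) Final Vowel Raising: [hoduvago] → [hoduvagu]
(2) Apocope: no change — [hoduvagu]
(3) Spirantization: [hoduvagu] → [hozuvahu]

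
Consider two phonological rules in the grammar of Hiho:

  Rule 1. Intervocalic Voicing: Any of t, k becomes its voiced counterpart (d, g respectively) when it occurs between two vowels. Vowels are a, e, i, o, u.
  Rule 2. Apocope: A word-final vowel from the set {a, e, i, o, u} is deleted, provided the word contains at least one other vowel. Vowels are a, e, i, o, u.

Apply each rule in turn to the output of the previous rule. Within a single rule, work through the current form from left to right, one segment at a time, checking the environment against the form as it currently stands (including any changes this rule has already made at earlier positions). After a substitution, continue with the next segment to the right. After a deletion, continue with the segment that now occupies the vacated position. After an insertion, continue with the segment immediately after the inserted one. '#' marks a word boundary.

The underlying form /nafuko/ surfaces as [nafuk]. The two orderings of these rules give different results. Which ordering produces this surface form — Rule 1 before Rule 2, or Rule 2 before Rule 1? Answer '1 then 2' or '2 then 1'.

2 then 1

Order 1 then 2:
  1 Intervocalic Voicing: [nafuko] → [nafugo]
  2 Apocope: [nafugo] → [nafug]
  result: [nafug]
Order 2 then 1:
  2 Apocope: [nafuko] → [nafuk]
  1 Intervocalic Voicing: no change — [nafuk]
  result: [nafuk]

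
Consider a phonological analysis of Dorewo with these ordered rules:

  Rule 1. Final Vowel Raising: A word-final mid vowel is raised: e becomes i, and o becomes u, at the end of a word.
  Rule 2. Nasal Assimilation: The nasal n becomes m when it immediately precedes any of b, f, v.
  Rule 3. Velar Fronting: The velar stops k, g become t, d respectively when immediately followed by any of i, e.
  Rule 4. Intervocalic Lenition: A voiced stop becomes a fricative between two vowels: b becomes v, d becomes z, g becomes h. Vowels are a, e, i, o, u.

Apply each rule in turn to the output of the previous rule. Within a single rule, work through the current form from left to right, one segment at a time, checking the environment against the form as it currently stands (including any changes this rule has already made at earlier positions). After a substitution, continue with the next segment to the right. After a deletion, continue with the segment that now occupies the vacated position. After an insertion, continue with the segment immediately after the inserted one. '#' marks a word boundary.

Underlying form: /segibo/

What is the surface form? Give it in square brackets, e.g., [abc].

Rule 1 Final Vowel Raising: [segibo] → [segibu]
Rule 2 Nasal Assimilation: no change — [segibu]
Rule 3 Velar Fronting: [segibu] → [sedibu]
Rule 4 Intervocalic Lenition: [sedibu] → [sezivu]

[sezivu]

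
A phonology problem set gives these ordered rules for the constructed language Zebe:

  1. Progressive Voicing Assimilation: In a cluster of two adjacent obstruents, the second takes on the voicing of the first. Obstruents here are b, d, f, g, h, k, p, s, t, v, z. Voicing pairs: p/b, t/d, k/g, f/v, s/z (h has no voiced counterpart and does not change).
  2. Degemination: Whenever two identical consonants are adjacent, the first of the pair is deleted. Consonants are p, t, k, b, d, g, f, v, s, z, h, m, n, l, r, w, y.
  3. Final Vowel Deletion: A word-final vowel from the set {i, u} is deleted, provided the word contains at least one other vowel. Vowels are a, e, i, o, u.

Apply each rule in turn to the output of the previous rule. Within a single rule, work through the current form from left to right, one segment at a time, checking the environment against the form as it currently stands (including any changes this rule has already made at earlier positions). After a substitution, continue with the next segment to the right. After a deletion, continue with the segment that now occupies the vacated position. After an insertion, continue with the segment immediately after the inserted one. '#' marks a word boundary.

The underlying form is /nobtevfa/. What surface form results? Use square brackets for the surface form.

1 Progressive Voicing Assimilation: [nobtevfa] → [nobdevva]
2 Degemination: [nobdevva] → [nobdeva]
3 Final Vowel Deletion: no change — [nobdeva]

[nobdeva]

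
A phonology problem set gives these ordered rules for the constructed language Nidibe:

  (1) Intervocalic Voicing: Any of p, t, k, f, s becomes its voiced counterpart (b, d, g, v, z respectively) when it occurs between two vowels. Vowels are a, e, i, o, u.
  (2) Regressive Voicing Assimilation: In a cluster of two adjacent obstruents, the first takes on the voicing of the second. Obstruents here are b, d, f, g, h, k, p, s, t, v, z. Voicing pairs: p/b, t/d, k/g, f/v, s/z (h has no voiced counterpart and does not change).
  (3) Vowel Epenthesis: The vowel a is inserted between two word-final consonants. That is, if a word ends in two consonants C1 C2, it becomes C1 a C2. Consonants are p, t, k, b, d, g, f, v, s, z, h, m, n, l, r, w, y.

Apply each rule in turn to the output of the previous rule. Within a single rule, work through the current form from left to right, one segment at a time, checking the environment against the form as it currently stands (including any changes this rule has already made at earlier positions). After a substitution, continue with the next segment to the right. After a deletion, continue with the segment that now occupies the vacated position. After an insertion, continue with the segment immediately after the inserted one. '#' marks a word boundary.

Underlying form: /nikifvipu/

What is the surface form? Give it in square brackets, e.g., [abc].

[nigivvibu]

(1) Intervocalic Voicing: [nikifvipu] → [nigifvibu]
(2) Regressive Voicing Assimilation: [nigifvibu] → [nigivvibu]
(3) Vowel Epenthesis: no change — [nigivvibu]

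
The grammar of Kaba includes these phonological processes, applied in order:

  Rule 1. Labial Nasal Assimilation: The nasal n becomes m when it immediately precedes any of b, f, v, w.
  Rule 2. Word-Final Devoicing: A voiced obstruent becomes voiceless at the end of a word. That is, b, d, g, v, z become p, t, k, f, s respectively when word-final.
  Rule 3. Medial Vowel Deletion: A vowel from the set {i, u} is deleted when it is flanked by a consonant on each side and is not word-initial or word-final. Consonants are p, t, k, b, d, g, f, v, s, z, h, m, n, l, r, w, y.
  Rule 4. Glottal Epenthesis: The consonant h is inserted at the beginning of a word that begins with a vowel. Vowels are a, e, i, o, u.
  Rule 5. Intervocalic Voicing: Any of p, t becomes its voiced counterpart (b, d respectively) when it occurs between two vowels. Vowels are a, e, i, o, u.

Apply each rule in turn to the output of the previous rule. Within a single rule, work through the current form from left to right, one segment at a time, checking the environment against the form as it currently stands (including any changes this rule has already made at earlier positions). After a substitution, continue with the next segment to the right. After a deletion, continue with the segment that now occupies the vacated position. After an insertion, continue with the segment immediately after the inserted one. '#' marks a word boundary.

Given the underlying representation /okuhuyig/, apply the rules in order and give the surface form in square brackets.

[hokhyk]

Rule 1 Labial Nasal Assimilation: no change — [okuhuyig]
Rule 2 Word-Final Devoicing: [okuhuyig] → [okuhuyik]
Rule 3 Medial Vowel Deletion: [okuhuyik] → [okhyk]
Rule 4 Glottal Epenthesis: [okhyk] → [hokhyk]
Rule 5 Intervocalic Voicing: no change — [hokhyk]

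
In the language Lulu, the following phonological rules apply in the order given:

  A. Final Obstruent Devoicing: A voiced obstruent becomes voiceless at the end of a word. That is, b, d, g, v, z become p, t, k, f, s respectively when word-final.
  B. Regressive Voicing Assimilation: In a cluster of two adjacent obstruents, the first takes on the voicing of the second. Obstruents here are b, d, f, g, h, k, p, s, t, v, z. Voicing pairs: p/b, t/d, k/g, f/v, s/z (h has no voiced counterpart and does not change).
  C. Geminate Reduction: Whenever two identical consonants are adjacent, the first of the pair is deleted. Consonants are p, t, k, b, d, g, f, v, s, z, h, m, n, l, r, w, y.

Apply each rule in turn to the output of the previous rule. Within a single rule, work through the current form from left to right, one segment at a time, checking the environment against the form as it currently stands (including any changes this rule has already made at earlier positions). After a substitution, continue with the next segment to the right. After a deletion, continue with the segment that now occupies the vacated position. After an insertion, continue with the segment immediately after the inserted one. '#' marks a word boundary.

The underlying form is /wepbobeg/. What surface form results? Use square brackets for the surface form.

[webobek]

A Final Obstruent Devoicing: [wepbobeg] → [wepbobek]
B Regressive Voicing Assimilation: [wepbobek] → [webbobek]
C Geminate Reduction: [webbobek] → [webobek]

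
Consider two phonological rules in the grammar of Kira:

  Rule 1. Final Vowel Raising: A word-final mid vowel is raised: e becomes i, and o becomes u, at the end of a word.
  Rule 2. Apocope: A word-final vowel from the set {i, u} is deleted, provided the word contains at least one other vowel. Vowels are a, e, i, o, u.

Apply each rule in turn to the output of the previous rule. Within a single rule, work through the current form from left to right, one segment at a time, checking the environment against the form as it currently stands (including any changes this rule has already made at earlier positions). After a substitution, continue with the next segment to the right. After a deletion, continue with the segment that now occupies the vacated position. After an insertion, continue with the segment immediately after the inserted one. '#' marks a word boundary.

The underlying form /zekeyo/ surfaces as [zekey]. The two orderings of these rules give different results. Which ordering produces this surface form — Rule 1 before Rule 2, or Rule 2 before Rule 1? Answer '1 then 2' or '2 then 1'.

1 then 2

Order 1 then 2:
  1 Final Vowel Raising: [zekeyo] → [zekeyu]
  2 Apocope: [zekeyu] → [zekey]
  result: [zekey]
Order 2 then 1:
  2 Apocope: no change — [zekeyo]
  1 Final Vowel Raising: [zekeyo] → [zekeyu]
  result: [zekeyu]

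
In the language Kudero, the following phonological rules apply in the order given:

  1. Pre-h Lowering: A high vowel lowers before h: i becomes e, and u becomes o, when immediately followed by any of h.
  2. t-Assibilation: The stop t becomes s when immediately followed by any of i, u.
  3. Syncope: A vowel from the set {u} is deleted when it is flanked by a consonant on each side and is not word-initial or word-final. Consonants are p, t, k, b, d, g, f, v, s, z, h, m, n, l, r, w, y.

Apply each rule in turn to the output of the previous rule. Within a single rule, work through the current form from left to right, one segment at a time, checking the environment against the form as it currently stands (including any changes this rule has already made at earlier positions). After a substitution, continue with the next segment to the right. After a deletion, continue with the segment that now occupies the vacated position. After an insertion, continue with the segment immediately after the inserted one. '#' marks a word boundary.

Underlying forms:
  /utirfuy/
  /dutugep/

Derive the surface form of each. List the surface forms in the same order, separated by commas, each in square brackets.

[usirfy], [dsgep]

/utirfuy/:
  1 Pre-h Lowering: no change — [utirfuy]
  2 t-Assibilation: [utirfuy] → [usirfuy]
  3 Syncope: [usirfuy] → [usirfy]
/dutugep/:
  1 Pre-h Lowering: no change — [dutugep]
  2 t-Assibilation: [dutugep] → [dusugep]
  3 Syncope: [dusugep] → [dsgep]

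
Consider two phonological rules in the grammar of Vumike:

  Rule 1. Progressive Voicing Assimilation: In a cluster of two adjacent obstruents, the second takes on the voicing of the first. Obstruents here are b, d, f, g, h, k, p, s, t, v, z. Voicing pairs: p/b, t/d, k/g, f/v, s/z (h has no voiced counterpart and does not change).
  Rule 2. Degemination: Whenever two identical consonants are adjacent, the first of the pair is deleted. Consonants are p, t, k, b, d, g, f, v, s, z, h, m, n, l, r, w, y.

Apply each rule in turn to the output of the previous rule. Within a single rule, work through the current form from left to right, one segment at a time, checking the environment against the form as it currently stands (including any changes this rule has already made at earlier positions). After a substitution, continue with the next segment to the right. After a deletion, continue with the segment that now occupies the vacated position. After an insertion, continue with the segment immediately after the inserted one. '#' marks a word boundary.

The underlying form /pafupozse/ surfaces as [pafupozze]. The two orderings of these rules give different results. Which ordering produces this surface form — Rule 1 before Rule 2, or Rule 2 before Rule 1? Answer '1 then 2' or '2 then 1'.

2 then 1

Order 1 then 2:
  1 Progressive Voicing Assimilation: [pafupozse] → [pafupozze]
  2 Degemination: [pafupozze] → [pafupoze]
  result: [pafupoze]
Order 2 then 1:
  2 Degemination: no change — [pafupozse]
  1 Progressive Voicing Assimilation: [pafupozse] → [pafupozze]
  result: [pafupozze]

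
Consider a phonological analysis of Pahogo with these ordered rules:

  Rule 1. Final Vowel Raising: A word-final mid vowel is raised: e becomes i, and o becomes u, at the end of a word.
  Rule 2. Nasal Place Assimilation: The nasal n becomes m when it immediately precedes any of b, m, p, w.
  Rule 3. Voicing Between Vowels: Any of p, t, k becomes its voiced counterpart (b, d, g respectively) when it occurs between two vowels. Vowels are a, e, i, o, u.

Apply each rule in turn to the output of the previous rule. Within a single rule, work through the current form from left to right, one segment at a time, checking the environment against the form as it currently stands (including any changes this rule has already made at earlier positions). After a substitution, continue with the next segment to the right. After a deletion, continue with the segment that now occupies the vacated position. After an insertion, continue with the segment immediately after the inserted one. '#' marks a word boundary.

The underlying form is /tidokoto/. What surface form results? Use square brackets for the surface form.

Rule 1 Final Vowel Raising: [tidokoto] → [tidokotu]
Rule 2 Nasal Place Assimilation: no change — [tidokotu]
Rule 3 Voicing Between Vowels: [tidokotu] → [tidogodu]

[tidogodu]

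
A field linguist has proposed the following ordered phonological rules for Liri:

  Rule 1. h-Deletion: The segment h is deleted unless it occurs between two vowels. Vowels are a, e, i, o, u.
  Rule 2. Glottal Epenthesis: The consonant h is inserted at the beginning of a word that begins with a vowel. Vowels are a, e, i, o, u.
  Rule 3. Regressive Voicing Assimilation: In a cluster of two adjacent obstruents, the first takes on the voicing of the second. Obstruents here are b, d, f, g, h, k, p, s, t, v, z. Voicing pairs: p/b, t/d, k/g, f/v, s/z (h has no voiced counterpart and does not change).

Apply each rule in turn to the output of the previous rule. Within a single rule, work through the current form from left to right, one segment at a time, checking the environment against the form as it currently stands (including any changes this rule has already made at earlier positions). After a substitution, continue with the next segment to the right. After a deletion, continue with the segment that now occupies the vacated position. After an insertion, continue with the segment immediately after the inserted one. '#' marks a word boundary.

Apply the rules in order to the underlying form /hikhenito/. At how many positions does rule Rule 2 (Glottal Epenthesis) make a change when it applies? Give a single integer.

1

Rule 1 h-Deletion: [hikhenito] → [ikenito]
Rule 2 Glottal Epenthesis: [ikenito] → [hikenito]
Rule 3 Regressive Voicing Assimilation: no change — [hikenito]
Rule Rule 2 changed 1 position(s).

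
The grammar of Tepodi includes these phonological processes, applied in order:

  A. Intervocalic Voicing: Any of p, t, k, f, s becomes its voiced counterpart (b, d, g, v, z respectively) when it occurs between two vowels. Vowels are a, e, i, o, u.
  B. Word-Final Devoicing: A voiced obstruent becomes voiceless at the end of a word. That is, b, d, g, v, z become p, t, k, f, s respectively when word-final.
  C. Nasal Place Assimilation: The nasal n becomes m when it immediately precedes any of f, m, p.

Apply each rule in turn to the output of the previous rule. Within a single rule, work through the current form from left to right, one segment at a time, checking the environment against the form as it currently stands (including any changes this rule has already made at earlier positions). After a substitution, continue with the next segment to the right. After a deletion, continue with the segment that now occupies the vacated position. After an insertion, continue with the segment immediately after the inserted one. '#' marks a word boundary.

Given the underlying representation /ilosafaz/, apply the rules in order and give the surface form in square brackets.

[ilozavas]

A Intervocalic Voicing: [ilosafaz] → [ilozavaz]
B Word-Final Devoicing: [ilozavaz] → [ilozavas]
C Nasal Place Assimilation: no change — [ilozavas]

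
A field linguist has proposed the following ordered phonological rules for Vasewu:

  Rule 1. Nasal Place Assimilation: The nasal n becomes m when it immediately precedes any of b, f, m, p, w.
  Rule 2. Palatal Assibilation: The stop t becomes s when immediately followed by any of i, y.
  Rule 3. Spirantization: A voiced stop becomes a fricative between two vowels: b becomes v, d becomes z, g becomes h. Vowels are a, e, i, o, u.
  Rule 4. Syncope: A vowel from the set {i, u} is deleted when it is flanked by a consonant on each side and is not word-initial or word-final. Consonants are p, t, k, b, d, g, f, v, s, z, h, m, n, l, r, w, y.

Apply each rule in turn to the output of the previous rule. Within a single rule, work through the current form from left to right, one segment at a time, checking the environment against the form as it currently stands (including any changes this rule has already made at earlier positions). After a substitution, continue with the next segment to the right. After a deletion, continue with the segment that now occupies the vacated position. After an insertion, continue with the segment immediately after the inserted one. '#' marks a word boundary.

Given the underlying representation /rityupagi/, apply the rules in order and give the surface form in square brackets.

[rsypahi]

Rule 1 Nasal Place Assimilation: no change — [rityupagi]
Rule 2 Palatal Assibilation: [rityupagi] → [risyupagi]
Rule 3 Spirantization: [risyupagi] → [risyupahi]
Rule 4 Syncope: [risyupahi] → [rsypahi]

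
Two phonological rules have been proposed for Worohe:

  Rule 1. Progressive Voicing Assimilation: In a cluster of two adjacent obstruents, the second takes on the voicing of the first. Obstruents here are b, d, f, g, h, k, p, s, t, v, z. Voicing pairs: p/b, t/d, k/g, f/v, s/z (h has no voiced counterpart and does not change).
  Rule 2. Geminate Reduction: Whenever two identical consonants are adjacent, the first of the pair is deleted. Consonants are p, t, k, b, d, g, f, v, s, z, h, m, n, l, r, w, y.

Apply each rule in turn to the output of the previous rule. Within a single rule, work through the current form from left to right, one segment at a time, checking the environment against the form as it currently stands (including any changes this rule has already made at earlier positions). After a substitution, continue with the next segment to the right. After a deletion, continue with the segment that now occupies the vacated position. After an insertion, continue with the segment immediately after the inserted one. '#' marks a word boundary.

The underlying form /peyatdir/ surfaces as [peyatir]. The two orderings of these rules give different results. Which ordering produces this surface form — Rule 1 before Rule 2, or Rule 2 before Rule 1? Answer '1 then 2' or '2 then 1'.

Order 1 then 2:
  1 Progressive Voicing Assimilation: [peyatdir] → [peyattir]
  2 Geminate Reduction: [peyattir] → [peyatir]
  result: [peyatir]
Order 2 then 1:
  2 Geminate Reduction: no change — [peyatdir]
  1 Progressive Voicing Assimilation: [peyatdir] → [peyattir]
  result: [peyattir]

1 then 2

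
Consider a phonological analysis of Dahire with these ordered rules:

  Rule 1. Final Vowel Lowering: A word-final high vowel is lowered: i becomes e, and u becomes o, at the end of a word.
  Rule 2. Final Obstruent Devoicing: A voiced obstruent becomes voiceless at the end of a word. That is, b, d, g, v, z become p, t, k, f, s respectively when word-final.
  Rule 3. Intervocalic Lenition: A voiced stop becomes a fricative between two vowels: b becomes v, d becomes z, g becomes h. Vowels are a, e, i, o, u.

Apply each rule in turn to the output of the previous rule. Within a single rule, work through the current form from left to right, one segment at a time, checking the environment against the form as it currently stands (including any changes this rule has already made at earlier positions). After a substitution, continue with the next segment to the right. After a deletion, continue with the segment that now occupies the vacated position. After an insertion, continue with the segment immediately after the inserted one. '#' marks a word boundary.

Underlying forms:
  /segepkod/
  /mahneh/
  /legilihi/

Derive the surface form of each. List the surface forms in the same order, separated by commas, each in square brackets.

/segepkod/:
  Rule 1 Final Vowel Lowering: no change — [segepkod]
  Rule 2 Final Obstruent Devoicing: [segepkod] → [segepkot]
  Rule 3 Intervocalic Lenition: [segepkot] → [sehepkot]
/mahneh/:
  Rule 1 Final Vowel Lowering: no change — [mahneh]
  Rule 2 Final Obstruent Devoicing: no change — [mahneh]
  Rule 3 Intervocalic Lenition: no change — [mahneh]
/legilihi/:
  Rule 1 Final Vowel Lowering: [legilihi] → [legilihe]
  Rule 2 Final Obstruent Devoicing: no change — [legilihe]
  Rule 3 Intervocalic Lenition: [legilihe] → [lehilihe]

[sehepkot], [mahneh], [lehilihe]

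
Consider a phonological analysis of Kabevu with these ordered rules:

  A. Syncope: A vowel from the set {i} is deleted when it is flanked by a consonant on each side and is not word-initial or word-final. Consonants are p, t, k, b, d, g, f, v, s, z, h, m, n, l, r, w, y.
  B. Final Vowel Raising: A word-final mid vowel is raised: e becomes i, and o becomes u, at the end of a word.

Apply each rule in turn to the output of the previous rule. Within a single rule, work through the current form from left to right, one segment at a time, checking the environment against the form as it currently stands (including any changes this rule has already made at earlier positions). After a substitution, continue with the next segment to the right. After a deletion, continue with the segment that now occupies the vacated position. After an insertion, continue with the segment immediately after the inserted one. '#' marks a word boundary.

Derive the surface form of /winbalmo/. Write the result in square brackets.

A Syncope: [winbalmo] → [wnbalmo]
B Final Vowel Raising: [wnbalmo] → [wnbalmu]

[wnbalmu]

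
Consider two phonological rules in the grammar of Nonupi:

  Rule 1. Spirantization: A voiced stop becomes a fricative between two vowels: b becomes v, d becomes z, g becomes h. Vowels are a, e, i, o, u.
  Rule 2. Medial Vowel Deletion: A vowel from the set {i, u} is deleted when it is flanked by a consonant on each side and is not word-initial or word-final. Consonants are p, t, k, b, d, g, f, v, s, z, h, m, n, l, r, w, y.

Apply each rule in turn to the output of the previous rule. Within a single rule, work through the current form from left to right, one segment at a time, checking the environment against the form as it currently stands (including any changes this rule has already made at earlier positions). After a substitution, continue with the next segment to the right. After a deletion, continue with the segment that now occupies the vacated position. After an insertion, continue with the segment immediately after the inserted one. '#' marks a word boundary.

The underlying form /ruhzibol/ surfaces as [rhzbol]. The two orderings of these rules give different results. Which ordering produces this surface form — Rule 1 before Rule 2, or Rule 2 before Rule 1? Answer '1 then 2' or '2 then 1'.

Order 1 then 2:
  1 Spirantization: [ruhzibol] → [ruhzivol]
  2 Medial Vowel Deletion: [ruhzivol] → [rhzvol]
  result: [rhzvol]
Order 2 then 1:
  2 Medial Vowel Deletion: [ruhzibol] → [rhzbol]
  1 Spirantization: no change — [rhzbol]
  result: [rhzbol]

2 then 1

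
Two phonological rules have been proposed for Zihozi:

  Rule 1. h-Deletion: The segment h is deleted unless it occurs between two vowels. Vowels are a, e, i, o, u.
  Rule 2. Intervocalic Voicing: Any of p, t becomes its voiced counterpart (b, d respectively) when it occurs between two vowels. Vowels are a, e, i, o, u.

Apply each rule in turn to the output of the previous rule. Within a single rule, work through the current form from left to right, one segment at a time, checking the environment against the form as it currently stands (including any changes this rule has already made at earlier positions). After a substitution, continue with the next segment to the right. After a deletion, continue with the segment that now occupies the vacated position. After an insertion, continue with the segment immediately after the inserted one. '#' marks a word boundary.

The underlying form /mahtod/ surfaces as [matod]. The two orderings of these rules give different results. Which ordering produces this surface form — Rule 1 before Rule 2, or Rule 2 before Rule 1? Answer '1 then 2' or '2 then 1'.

Order 1 then 2:
  1 h-Deletion: [mahtod] → [matod]
  2 Intervocalic Voicing: [matod] → [madod]
  result: [madod]
Order 2 then 1:
  2 Intervocalic Voicing: no change — [mahtod]
  1 h-Deletion: [mahtod] → [matod]
  result: [matod]

2 then 1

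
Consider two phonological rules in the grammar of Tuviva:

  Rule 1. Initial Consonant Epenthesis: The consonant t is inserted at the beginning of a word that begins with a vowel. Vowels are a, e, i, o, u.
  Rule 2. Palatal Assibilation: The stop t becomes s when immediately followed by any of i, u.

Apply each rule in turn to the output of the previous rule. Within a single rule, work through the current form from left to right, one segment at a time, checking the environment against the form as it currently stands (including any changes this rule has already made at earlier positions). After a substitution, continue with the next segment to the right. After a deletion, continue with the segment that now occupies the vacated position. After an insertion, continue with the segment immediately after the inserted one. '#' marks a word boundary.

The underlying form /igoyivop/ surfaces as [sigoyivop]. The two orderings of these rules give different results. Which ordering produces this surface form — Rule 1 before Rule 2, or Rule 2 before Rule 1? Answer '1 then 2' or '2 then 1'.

Order 1 then 2:
  1 Initial Consonant Epenthesis: [igoyivop] → [tigoyivop]
  2 Palatal Assibilation: [tigoyivop] → [sigoyivop]
  result: [sigoyivop]
Order 2 then 1:
  2 Palatal Assibilation: no change — [igoyivop]
  1 Initial Consonant Epenthesis: [igoyivop] → [tigoyivop]
  result: [tigoyivop]

1 then 2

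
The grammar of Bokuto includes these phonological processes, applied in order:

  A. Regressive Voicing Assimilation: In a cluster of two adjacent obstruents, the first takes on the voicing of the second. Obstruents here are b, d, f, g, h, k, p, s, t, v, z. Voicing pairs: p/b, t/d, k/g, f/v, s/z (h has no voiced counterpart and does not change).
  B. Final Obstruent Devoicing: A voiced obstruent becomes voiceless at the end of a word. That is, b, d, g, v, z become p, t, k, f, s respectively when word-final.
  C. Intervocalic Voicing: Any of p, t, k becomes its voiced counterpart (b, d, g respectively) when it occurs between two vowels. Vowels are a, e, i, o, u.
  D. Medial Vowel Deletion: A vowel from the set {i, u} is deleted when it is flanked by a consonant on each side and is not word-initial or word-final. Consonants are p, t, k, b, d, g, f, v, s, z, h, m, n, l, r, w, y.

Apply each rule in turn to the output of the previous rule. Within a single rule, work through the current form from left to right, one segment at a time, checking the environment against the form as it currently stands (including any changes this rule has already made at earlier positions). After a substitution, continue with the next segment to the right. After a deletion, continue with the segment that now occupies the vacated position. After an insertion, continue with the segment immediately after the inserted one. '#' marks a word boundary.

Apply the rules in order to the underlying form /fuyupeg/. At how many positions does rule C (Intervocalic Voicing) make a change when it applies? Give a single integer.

1

A Regressive Voicing Assimilation: no change — [fuyupeg]
B Final Obstruent Devoicing: [fuyupeg] → [fuyupek]
C Intervocalic Voicing: [fuyupek] → [fuyubek]
D Medial Vowel Deletion: [fuyubek] → [fybek]
Rule C changed 1 position(s).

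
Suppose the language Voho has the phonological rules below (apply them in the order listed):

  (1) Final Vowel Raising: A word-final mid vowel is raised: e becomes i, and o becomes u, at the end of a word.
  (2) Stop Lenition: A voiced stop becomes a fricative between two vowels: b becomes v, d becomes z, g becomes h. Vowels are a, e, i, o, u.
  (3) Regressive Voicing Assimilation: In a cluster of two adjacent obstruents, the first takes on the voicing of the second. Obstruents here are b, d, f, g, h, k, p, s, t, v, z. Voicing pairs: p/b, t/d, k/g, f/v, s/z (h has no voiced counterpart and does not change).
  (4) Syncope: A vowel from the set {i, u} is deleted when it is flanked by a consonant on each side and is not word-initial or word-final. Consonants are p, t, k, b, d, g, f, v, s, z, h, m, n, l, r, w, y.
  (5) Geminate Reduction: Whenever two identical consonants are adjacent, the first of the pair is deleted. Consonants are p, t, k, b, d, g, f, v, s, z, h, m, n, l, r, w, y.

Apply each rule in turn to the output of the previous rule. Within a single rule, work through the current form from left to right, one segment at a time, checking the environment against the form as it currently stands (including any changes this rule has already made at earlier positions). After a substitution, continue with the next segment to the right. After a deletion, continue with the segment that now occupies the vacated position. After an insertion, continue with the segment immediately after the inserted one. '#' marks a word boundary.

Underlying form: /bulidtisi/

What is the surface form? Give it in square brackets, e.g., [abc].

[bltsi]

(1) Final Vowel Raising: no change — [bulidtisi]
(2) Stop Lenition: no change — [bulidtisi]
(3) Regressive Voicing Assimilation: [bulidtisi] → [bulittisi]
(4) Syncope: [bulittisi] → [blttsi]
(5) Geminate Reduction: [blttsi] → [bltsi]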